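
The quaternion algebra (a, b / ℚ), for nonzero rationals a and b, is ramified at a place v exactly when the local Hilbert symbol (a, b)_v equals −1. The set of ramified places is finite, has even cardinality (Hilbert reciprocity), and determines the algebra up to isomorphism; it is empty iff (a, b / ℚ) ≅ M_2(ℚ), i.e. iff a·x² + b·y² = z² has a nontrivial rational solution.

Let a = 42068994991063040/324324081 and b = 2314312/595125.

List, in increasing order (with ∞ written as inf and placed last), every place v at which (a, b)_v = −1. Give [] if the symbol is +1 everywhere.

Mod squares: a ≡ 10010, b ≡ 10010. Check v ∈ {∞, 2, 3, 5, 7, 11, 13, 17, 23, 29}.
v=2: v_2(a)=23, v_2(b)=3; units ≡ 5, 5 (mod 8); ε·ε+αω+βω = 0·0+23·1+3·1 ≡ 0  ⇒  (a,b)_2 = +1.
v=13: a=13^3·(≡10), b=13^1·(≡12) mod 13; (10|13)=+1, (12|13)=+1; (−1)^{3·1·6}·(+1)^1·(+1)^3 = +1.
v=17: a=17^0·(≡7), b=17^2·(≡3) mod 17; (7|17)=-1, (3|17)=-1; (−1)^{0·2·8}·(-1)^2·(-1)^0 = +1.
v=7: a=7^3·(≡2), b=7^1·(≡1) mod 7; (2|7)=+1, (1|7)=+1; (−1)^{3·1·3}·(+1)^1·(+1)^3 = -1.
v=3: a=3^-6·(≡2), b=3^-2·(≡2) mod 3; (2|3)=-1, (2|3)=-1; (−1)^{-6·-2·1}·(-1)^-2·(-1)^-6 = +1.
v=∞: 10010 > 0 and 10010 > 0  ⇒  (a,b)_∞ = +1.
v=5: a=5^1·(≡3), b=5^-3·(≡2) mod 5; (3|5)=-1, (2|5)=-1; (−1)^{1·-3·2}·(-1)^-3·(-1)^1 = +1.
v=29: a=29^-2·(≡1), b=29^0·(≡7) mod 29; (1|29)=+1, (7|29)=+1; (−1)^{-2·0·14}·(+1)^0·(+1)^-2 = +1.
v=11: a=11^3·(≡6), b=11^1·(≡2) mod 11; (6|11)=-1, (2|11)=-1; (−1)^{3·1·5}·(-1)^1·(-1)^3 = -1.
v=23: a=23^-2·(≡7), b=23^-2·(≡20) mod 23; (7|23)=-1, (20|23)=-1; (−1)^{-2·-2·11}·(-1)^-2·(-1)^-2 = +1.
|Ram(10010, 10010)| = 2, even; anisotropic at {7, 11}.

[7, 11]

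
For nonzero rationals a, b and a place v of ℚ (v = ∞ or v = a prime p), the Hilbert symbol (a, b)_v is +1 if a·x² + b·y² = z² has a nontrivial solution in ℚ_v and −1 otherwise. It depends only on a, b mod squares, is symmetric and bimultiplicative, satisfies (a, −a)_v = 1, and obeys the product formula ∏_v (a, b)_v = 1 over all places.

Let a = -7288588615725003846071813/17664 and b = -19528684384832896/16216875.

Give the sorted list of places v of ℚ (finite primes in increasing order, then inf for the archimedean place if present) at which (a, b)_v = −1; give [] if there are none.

(a, b) ≡ (-5313, -9282) mod (ℚ^×)²; places V = {2, 3, 5, 7, 11, 13, 17, 23, 29, 31, ∞}.
(a,b)_31: α=2, u≡18; β=-2, v≡8 (mod 31); (18|31)=+1, (8|31)=+1; sign (−1)^0·+1^-2·+1^2 = +1.
(a,b)_7: α=5, u≡2; β=5, v≡4 (mod 7); (2|7)=+1, (4|7)=+1; sign (−1)^1·+1^5·+1^5 = -1.
(a,b)_29: α=2, u≡4; β=2, v≡19 (mod 29); (4|29)=+1, (19|29)=-1; sign (−1)^0·+1^2·-1^2 = +1.
(a,b)_5: α=0, u≡3; β=-4, v≡2 (mod 5); (3|5)=-1, (2|5)=-1; sign (−1)^0·-1^-4·-1^0 = +1.
(a,b)_3: α=-1, u≡2; β=-3, v≡2 (mod 3); (2|3)=-1, (2|3)=-1; sign (−1)^1·-1^-3·-1^-1 = -1.
(a,b)_13: α=6, u≡10; β=3, v≡3 (mod 13); (10|13)=+1, (3|13)=+1; sign (−1)^0·+1^3·+1^6 = +1.
(a,b)_2: α=-8, β=7; u≡7, v≡7 (mod 8); ε(u)ε(v)=1·1, αω(v)=-8·0, βω(u)=7·0; sum ≡ 1  ⇒  -1.
(a,b)_11: α=3, u≡4; β=0, v≡6 (mod 11); (4|11)=+1, (6|11)=-1; sign (−1)^0·+1^0·-1^3 = -1.
(a,b)_23: α=-1, u≡7; β=0, v≡5 (mod 23); (7|23)=-1, (5|23)=-1; sign (−1)^0·-1^0·-1^-1 = -1.
(a,b)_17: α=4, u≡16; β=3, v≡2 (mod 17); (16|17)=+1, (2|17)=+1; sign (−1)^0·+1^3·+1^4 = +1.
(a,b)_∞: sgn(-5313)=−, sgn(-9282)=−, so -1.
|Ram(-5313, -9282)| = 6, even; anisotropic at {2, 3, 7, 11, 23, ∞}.

[2, 3, 7, 11, 23, inf]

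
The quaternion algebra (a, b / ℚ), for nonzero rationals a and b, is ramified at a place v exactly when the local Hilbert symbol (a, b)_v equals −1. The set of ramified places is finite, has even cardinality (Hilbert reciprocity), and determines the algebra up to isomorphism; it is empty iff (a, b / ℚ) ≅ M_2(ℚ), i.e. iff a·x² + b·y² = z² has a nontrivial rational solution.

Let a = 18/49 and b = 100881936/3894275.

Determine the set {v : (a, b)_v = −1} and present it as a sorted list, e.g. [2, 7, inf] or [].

[2, 11]

(a, b) ≡ (2, 11) mod (ℚ^×)²; places V = {2, 3, 5, 7, 11, 17, 31, ∞}.
(a,b)_17: α=0, u≡8; β=-2, v≡7 (mod 17); (8|17)=+1, (7|17)=-1; sign (−1)^0·+1^-2·-1^0 = +1.
(a,b)_3: α=2, u≡2; β=8, v≡2 (mod 3); (2|3)=-1, (2|3)=-1; sign (−1)^0·-1^8·-1^2 = +1.
(a,b)_11: α=0, u≡8; β=-1, v≡1 (mod 11); (8|11)=-1, (1|11)=+1; sign (−1)^0·-1^-1·+1^0 = -1.
(a,b)_2: α=1, β=4; u≡1, v≡3 (mod 8); ε(u)ε(v)=0·1, αω(v)=1·1, βω(u)=4·0; sum ≡ 1  ⇒  -1.
(a,b)_5: α=0, u≡2; β=-2, v≡1 (mod 5); (2|5)=-1, (1|5)=+1; sign (−1)^0·-1^-2·+1^0 = +1.
(a,b)_7: α=-2, u≡4; β=-2, v≡2 (mod 7); (4|7)=+1, (2|7)=+1; sign (−1)^0·+1^-2·+1^-2 = +1.
(a,b)_∞: sgn(2)=+, sgn(11)=+, so +1.
(a,b)_31: α=0, u≡1; β=2, v≡3 (mod 31); (1|31)=+1, (3|31)=-1; sign (−1)^0·+1^2·-1^0 = +1.
(2, 11 / ℚ) ramifies at {2, 11}: a division algebra.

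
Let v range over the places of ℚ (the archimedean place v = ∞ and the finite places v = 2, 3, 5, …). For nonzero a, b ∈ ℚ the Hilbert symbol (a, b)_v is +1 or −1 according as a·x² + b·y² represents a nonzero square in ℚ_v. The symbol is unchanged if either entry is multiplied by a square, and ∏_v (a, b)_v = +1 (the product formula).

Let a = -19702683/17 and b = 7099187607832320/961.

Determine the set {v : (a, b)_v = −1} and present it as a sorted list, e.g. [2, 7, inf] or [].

[7, 11]

(a, b) ≡ (-51051, 55) mod (ℚ^×)²; places V = {2, 3, 5, 7, 11, 13, 17, 31, ∞}.
(a,b)_2: α=0, β=8; u≡5, v≡7 (mod 8); ε(u)ε(v)=0·1, αω(v)=0·0, βω(u)=8·1; sum ≡ 0  ⇒  +1.
(a,b)_13: α=1, u≡10; β=2, v≡1 (mod 13); (10|13)=+1, (1|13)=+1; sign (−1)^0·+1^2·+1^1 = +1.
(a,b)_7: α=1, u≡1; β=2, v≡6 (mod 7); (1|7)=+1, (6|7)=-1; sign (−1)^0·+1^2·-1^1 = -1.
(a,b)_11: α=1, u≡9; β=1, v≡1 (mod 11); (9|11)=+1, (1|11)=+1; sign (−1)^1·+1^1·+1^1 = -1.
(a,b)_∞: sgn(-51051)=−, sgn(55)=+, so +1.
(a,b)_31: α=0, u≡12; β=-2, v≡22 (mod 31); (12|31)=-1, (22|31)=-1; sign (−1)^0·-1^-2·-1^0 = +1.
(a,b)_3: α=9, u≡2; β=6, v≡1 (mod 3); (2|3)=-1, (1|3)=+1; sign (−1)^0·-1^6·+1^9 = +1.
(a,b)_5: α=0, u≡1; β=1, v≡4 (mod 5); (1|5)=+1, (4|5)=+1; sign (−1)^0·+1^1·+1^0 = +1.
(a,b)_17: α=-1, u≡11; β=4, v≡2 (mod 17); (11|17)=-1, (2|17)=+1; sign (−1)^0·-1^4·+1^-1 = +1.
Ram(-51051, 55) = {7, 11}; no ℚ_7-point on the conic.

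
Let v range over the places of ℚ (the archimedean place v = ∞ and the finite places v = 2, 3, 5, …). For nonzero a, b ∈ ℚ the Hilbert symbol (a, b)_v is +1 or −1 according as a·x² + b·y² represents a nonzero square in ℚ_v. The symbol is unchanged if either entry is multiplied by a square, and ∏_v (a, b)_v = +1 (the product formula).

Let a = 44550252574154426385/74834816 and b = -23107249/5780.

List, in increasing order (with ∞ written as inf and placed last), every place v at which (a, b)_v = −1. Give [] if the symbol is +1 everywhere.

Mod squares: a ≡ 190190, b ≡ -5. Check v ∈ {∞, 2, 3, 5, 7, 11, 13, 17, 19, 23}.
v=17: a=17^-4·(≡3), b=17^-2·(≡6) mod 17; (3|17)=-1, (6|17)=-1; (−1)^{-4·-2·8}·(-1)^-2·(-1)^-4 = +1.
v=23: a=23^2·(≡4), b=23^2·(≡6) mod 23; (4|23)=+1, (6|23)=+1; (−1)^{2·2·11}·(+1)^2·(+1)^2 = +1.
v=2: v_2(a)=-7, v_2(b)=-2; units ≡ 7, 3 (mod 8); ε·ε+αω+βω = 1·1+-7·1+-2·0 ≡ 0  ⇒  (a,b)_2 = +1.
v=13: a=13^1·(≡5), b=13^0·(≡7) mod 13; (5|13)=-1, (7|13)=-1; (−1)^{1·0·6}·(-1)^0·(-1)^1 = -1.
v=∞: 190190 > 0 and -5 < 0  ⇒  (a,b)_∞ = +1.
v=7: a=7^-1·(≡6), b=7^0·(≡2) mod 7; (6|7)=-1, (2|7)=+1; (−1)^{-1·0·3}·(-1)^0·(+1)^-1 = +1.
v=3: a=3^2·(≡2), b=3^0·(≡1) mod 3; (2|3)=-1, (1|3)=+1; (−1)^{2·0·1}·(-1)^0·(+1)^2 = +1.
v=5: a=5^1·(≡2), b=5^-1·(≡1) mod 5; (2|5)=-1, (1|5)=+1; (−1)^{1·-1·2}·(-1)^-1·(+1)^1 = -1.
v=11: a=11^5·(≡4), b=11^2·(≡7) mod 11; (4|11)=+1, (7|11)=-1; (−1)^{5·2·5}·(+1)^2·(-1)^5 = -1.
v=19: a=19^7·(≡16), b=19^2·(≡10) mod 19; (16|19)=+1, (10|19)=-1; (−1)^{7·2·9}·(+1)^2·(-1)^7 = -1.
Ram(190190, -5) = {5, 11, 13, 19}; no ℚ_5-point on the conic.

[5, 11, 13, 19]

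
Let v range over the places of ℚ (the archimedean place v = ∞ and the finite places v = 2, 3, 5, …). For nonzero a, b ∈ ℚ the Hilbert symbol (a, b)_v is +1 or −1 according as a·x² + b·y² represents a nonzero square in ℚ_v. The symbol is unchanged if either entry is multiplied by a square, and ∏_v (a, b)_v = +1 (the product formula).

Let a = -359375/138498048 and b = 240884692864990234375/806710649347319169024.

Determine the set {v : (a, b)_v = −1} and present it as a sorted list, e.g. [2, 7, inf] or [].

Mod squares: a ≡ -299, b ≡ 2306486. Check v ∈ {∞, 2, 3, 5, 7, 11, 13, 17, 19, 23, 29}.
v=7: a=7^0·(≡4), b=7^1·(≡4) mod 7; (4|7)=+1, (4|7)=+1; (−1)^{0·1·3}·(+1)^1·(+1)^0 = +1.
v=11: a=11^0·(≡4), b=11^-2·(≡7) mod 11; (4|11)=+1, (7|11)=-1; (−1)^{0·-2·5}·(+1)^-2·(-1)^0 = +1.
v=29: a=29^0·(≡1), b=29^3·(≡22) mod 29; (1|29)=+1, (22|29)=+1; (−1)^{0·3·14}·(+1)^3·(+1)^0 = +1.
v=5: a=5^6·(≡4), b=5^14·(≡1) mod 5; (4|5)=+1, (1|5)=+1; (−1)^{6·14·2}·(+1)^14·(+1)^6 = +1.
v=19: a=19^0·(≡9), b=19^1·(≡14) mod 19; (9|19)=+1, (14|19)=-1; (−1)^{0·1·9}·(+1)^1·(-1)^0 = +1.
v=23: a=23^1·(≡14), b=23^3·(≡4) mod 23; (14|23)=-1, (4|23)=+1; (−1)^{1·3·11}·(-1)^3·(+1)^1 = +1.
v=13: a=13^-1·(≡10), b=13^-5·(≡11) mod 13; (10|13)=+1, (11|13)=-1; (−1)^{-1·-5·6}·(+1)^-5·(-1)^-1 = -1.
v=∞: -299 < 0 and 2306486 > 0  ⇒  (a,b)_∞ = +1.
v=17: a=17^-2·(≡11), b=17^-4·(≡11) mod 17; (11|17)=-1, (11|17)=-1; (−1)^{-2·-4·8}·(-1)^-4·(-1)^-2 = +1.
v=2: v_2(a)=-12, v_2(b)=-15; units ≡ 5, 3 (mod 8); ε·ε+αω+βω = 0·1+-12·1+-15·1 ≡ 1  ⇒  (a,b)_2 = -1.
v=3: a=3^-2·(≡1), b=3^-8·(≡2) mod 3; (1|3)=+1, (2|3)=-1; (−1)^{-2·-8·1}·(+1)^-8·(-1)^-2 = +1.
(-299, 2306486 / ℚ) ramifies at {2, 13}: a division algebra.

[2, 13]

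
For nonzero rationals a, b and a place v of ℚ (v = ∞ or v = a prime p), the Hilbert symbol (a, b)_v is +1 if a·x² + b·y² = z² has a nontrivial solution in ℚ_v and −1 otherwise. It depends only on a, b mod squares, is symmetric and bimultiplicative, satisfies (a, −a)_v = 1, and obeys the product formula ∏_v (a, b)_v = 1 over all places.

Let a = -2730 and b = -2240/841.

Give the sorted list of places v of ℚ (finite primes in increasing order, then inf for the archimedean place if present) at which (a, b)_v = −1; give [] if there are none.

[2, 5, 7, inf]

(a, b) ≡ (-2730, -35) mod (ℚ^×)²; places V = {2, 3, 5, 7, 13, 29, ∞}.
(a,b)_7: α=1, u≡2; β=1, v≡2 (mod 7); (2|7)=+1, (2|7)=+1; sign (−1)^1·+1^1·+1^1 = -1.
(a,b)_29: α=0, u≡25; β=-2, v≡22 (mod 29); (25|29)=+1, (22|29)=+1; sign (−1)^0·+1^-2·+1^0 = +1.
(a,b)_5: α=1, u≡4; β=1, v≡2 (mod 5); (4|5)=+1, (2|5)=-1; sign (−1)^0·+1^1·-1^1 = -1.
(a,b)_13: α=1, u≡11; β=0, v≡1 (mod 13); (11|13)=-1, (1|13)=+1; sign (−1)^0·-1^0·+1^1 = +1.
(a,b)_3: α=1, u≡2; β=0, v≡1 (mod 3); (2|3)=-1, (1|3)=+1; sign (−1)^0·-1^0·+1^1 = +1.
(a,b)_2: α=1, β=6; u≡3, v≡5 (mod 8); ε(u)ε(v)=1·0, αω(v)=1·1, βω(u)=6·1; sum ≡ 1  ⇒  -1.
(a,b)_∞: sgn(-2730)=−, sgn(-35)=−, so -1.
|Ram(-2730, -35)| = 4, even; anisotropic at {2, 5, 7, ∞}.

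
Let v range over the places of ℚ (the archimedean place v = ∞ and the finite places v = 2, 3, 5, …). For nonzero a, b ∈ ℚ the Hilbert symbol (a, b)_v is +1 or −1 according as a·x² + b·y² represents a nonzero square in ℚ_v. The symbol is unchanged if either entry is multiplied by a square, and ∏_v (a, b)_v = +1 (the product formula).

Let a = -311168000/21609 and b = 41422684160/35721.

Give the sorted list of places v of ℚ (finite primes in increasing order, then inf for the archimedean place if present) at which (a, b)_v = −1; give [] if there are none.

(a, b) ≡ (-12155, 935) mod (ℚ^×)²; places V = {2, 3, 5, 7, 11, 13, 17, ∞}.
(a,b)_7: α=-4, u≡2; β=-2, v≡4 (mod 7); (2|7)=+1, (4|7)=+1; sign (−1)^0·+1^-2·+1^-4 = +1.
(a,b)_11: α=1, u≡8; β=1, v≡2 (mod 11); (8|11)=-1, (2|11)=-1; sign (−1)^1·-1^1·-1^1 = -1.
(a,b)_17: α=1, u≡1; β=1, v≡13 (mod 17); (1|17)=+1, (13|17)=+1; sign (−1)^0·+1^1·+1^1 = +1.
(a,b)_∞: sgn(-12155)=−, sgn(935)=+, so +1.
(a,b)_3: α=-2, u≡1; β=-6, v≡2 (mod 3); (1|3)=+1, (2|3)=-1; sign (−1)^0·+1^-6·-1^-2 = +1.
(a,b)_5: α=3, u≡4; β=1, v≡2 (mod 5); (4|5)=+1, (2|5)=-1; sign (−1)^0·+1^1·-1^3 = -1.
(a,b)_13: α=1, u≡1; β=2, v≡4 (mod 13); (1|13)=+1, (4|13)=+1; sign (−1)^0·+1^2·+1^1 = +1.
(a,b)_2: α=10, β=18; u≡5, v≡7 (mod 8); ε(u)ε(v)=0·1, αω(v)=10·0, βω(u)=18·1; sum ≡ 0  ⇒  +1.
|Ram(-12155, 935)| = 2, even; anisotropic at {5, 11}.

[5, 11]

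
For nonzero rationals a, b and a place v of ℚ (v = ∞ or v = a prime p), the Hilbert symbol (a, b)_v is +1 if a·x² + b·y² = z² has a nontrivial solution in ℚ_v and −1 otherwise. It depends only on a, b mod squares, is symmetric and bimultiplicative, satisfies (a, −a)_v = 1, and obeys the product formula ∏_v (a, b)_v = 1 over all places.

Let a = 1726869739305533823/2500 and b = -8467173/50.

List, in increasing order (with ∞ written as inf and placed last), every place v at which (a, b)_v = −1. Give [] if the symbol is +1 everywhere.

[2, 7, 11, 13, 31, 43]

Mod squares: a ≡ 24087, b ≡ -209066. Check v ∈ {∞, 2, 3, 5, 7, 11, 13, 17, 31, 37, 43}.
v=5: a=5^-4·(≡2), b=5^-2·(≡1) mod 5; (2|5)=-1, (1|5)=+1; (−1)^{-4·-2·2}·(-1)^-2·(+1)^-4 = +1.
v=43: a=43^2·(≡28), b=43^1·(≡41) mod 43; (28|43)=-1, (41|43)=+1; (−1)^{2·1·21}·(-1)^1·(+1)^2 = -1.
v=37: a=37^1·(≡17), b=37^0·(≡27) mod 37; (17|37)=-1, (27|37)=+1; (−1)^{1·0·18}·(-1)^0·(+1)^1 = +1.
v=∞: 24087 > 0 and -209066 < 0  ⇒  (a,b)_∞ = +1.
v=11: a=11^2·(≡6), b=11^1·(≡8) mod 11; (6|11)=-1, (8|11)=-1; (−1)^{2·1·5}·(-1)^1·(-1)^2 = -1.
v=2: v_2(a)=-2, v_2(b)=-1; units ≡ 7, 3 (mod 8); ε·ε+αω+βω = 1·1+-2·1+-1·0 ≡ 1  ⇒  (a,b)_2 = -1.
v=13: a=13^2·(≡7), b=13^1·(≡4) mod 13; (7|13)=-1, (4|13)=+1; (−1)^{2·1·6}·(-1)^1·(+1)^2 = -1.
v=3: a=3^9·(≡1), b=3^4·(≡1) mod 3; (1|3)=+1, (1|3)=+1; (−1)^{9·4·1}·(+1)^4·(+1)^9 = +1.
v=17: a=17^2·(≡16), b=17^1·(≡3) mod 17; (16|17)=+1, (3|17)=-1; (−1)^{2·1·8}·(+1)^1·(-1)^2 = +1.
v=31: a=31^1·(≡2), b=31^0·(≡30) mod 31; (2|31)=+1, (30|31)=-1; (−1)^{1·0·15}·(+1)^0·(-1)^1 = -1.
v=7: a=7^1·(≡4), b=7^0·(≡6) mod 7; (4|7)=+1, (6|7)=-1; (−1)^{1·0·3}·(+1)^0·(-1)^1 = -1.
Ram(24087, -209066) = {2, 7, 11, 13, 31, 43}; no ℚ_2-point on the conic.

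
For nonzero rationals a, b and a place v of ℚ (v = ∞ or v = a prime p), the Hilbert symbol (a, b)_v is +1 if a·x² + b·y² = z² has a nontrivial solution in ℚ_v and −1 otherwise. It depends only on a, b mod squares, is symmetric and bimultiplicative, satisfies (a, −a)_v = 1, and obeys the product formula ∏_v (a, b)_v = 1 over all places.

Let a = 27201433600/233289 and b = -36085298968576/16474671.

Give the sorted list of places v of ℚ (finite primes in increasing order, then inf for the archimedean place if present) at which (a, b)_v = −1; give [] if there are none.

(a, b) ≡ (265639, -12219394) mod (ℚ^×)²; places V = {2, 3, 5, 7, 11, 13, 19, 23, 31, 41, ∞}.
(a,b)_11: α=1, u≡4; β=1, v≡4 (mod 11); (4|11)=+1, (4|11)=+1; sign (−1)^1·+1^1·+1^1 = -1.
(a,b)_31: α=1, u≡22; β=-1, v≡15 (mod 31); (22|31)=-1, (15|31)=-1; sign (−1)^1·-1^-1·-1^1 = -1.
(a,b)_13: α=0, u≡4; β=2, v≡8 (mod 13); (4|13)=+1, (8|13)=-1; sign (−1)^0·+1^2·-1^0 = +1.
(a,b)_7: α=-2, u≡5; β=0, v≡1 (mod 7); (5|7)=-1, (1|7)=+1; sign (−1)^0·-1^0·+1^-2 = +1.
(a,b)_23: α=-2, u≡12; β=3, v≡11 (mod 23); (12|23)=+1, (11|23)=-1; sign (−1)^0·+1^3·-1^-2 = +1.
(a,b)_2: α=12, β=11; u≡7, v≡7 (mod 8); ε(u)ε(v)=1·1, αω(v)=12·0, βω(u)=11·0; sum ≡ 1  ⇒  -1.
(a,b)_3: α=-2, u≡1; β=-12, v≡2 (mod 3); (1|3)=+1, (2|3)=-1; sign (−1)^0·+1^-12·-1^-2 = +1.
(a,b)_5: α=2, u≡1; β=0, v≡4 (mod 5); (1|5)=+1, (4|5)=+1; sign (−1)^0·+1^0·+1^2 = +1.
(a,b)_∞: sgn(265639)=+, sgn(-12219394)=−, so +1.
(a,b)_41: α=1, u≡18; β=1, v≡1 (mod 41); (18|41)=+1, (1|41)=+1; sign (−1)^0·+1^1·+1^1 = +1.
(a,b)_19: α=1, u≡7; β=1, v≡5 (mod 19); (7|19)=+1, (5|19)=+1; sign (−1)^1·+1^1·+1^1 = -1.
(265639, -12219394 / ℚ) ramifies at {2, 11, 19, 31}: a division algebra.

[2, 11, 19, 31]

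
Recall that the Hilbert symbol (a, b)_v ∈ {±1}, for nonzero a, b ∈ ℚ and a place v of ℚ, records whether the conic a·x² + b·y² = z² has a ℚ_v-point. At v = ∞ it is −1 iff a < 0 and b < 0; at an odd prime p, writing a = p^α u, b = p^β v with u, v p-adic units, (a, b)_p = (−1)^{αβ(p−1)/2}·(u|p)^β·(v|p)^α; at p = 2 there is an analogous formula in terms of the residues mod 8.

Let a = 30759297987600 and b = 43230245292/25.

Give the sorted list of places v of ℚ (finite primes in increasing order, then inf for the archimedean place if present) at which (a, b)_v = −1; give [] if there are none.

[7, 19]

Mod squares: a ≡ 1729, b ≡ 3. Check v ∈ {∞, 2, 3, 5, 7, 13, 19}.
v=3: a=3^6·(≡1), b=3^11·(≡1) mod 3; (1|3)=+1, (1|3)=+1; (−1)^{6·11·1}·(+1)^11·(+1)^6 = +1.
v=∞: 1729 > 0 and 3 > 0  ⇒  (a,b)_∞ = +1.
v=19: a=19^3·(≡18), b=19^2·(≡12) mod 19; (18|19)=-1, (12|19)=-1; (−1)^{3·2·9}·(-1)^2·(-1)^3 = -1.
v=7: a=7^1·(≡1), b=7^0·(≡6) mod 7; (1|7)=+1, (6|7)=-1; (−1)^{1·0·3}·(+1)^0·(-1)^1 = -1.
v=5: a=5^2·(≡4), b=5^-2·(≡2) mod 5; (4|5)=+1, (2|5)=-1; (−1)^{2·-2·2}·(+1)^-2·(-1)^2 = +1.
v=2: v_2(a)=4, v_2(b)=2; units ≡ 1, 3 (mod 8); ε·ε+αω+βω = 0·1+4·1+2·0 ≡ 0  ⇒  (a,b)_2 = +1.
v=13: a=13^3·(≡1), b=13^2·(≡4) mod 13; (1|13)=+1, (4|13)=+1; (−1)^{3·2·6}·(+1)^2·(+1)^3 = +1.
(1729, 3 / ℚ) ramifies at {7, 19}: a division algebra.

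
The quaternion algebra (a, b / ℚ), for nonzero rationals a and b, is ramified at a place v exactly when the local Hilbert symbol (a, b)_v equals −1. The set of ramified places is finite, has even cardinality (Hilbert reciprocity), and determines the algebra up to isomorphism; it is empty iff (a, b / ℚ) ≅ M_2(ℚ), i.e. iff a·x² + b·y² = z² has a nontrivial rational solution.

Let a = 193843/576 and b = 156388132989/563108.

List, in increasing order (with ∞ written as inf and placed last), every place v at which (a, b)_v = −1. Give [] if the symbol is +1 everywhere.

(a, b) ≡ (1147, 4614973) mod (ℚ^×)²; places V = {2, 3, 7, 11, 13, 17, 23, 29, 31, 37, ∞}.
(a,b)_17: α=0, u≡4; β=-1, v≡16 (mod 17); (4|17)=+1, (16|17)=+1; sign (−1)^0·+1^-1·+1^0 = +1.
(a,b)_∞: sgn(1147)=+, sgn(4614973)=+, so +1.
(a,b)_37: α=1, u≡31; β=1, v≡32 (mod 37); (31|37)=-1, (32|37)=-1; sign (−1)^0·-1^1·-1^1 = +1.
(a,b)_13: α=2, u≡4; β=-2, v≡9 (mod 13); (4|13)=+1, (9|13)=+1; sign (−1)^0·+1^-2·+1^2 = +1.
(a,b)_7: α=0, u≡3; β=-2, v≡5 (mod 7); (3|7)=-1, (5|7)=-1; sign (−1)^0·-1^-2·-1^0 = +1.
(a,b)_23: α=0, u≡22; β=3, v≡14 (mod 23); (22|23)=-1, (14|23)=-1; sign (−1)^0·-1^3·-1^0 = -1.
(a,b)_2: α=-6, β=-2; u≡3, v≡5 (mod 8); ε(u)ε(v)=1·0, αω(v)=-6·1, βω(u)=-2·1; sum ≡ 0  ⇒  +1.
(a,b)_31: α=1, u≡15; β=0, v≡11 (mod 31); (15|31)=-1, (11|31)=-1; sign (−1)^0·-1^0·-1^1 = -1.
(a,b)_3: α=-2, u≡1; β=2, v≡1 (mod 3); (1|3)=+1, (1|3)=+1; sign (−1)^0·+1^2·+1^-2 = +1.
(a,b)_29: α=0, u≡20; β=1, v≡19 (mod 29); (20|29)=+1, (19|29)=-1; sign (−1)^0·+1^1·-1^0 = +1.
(a,b)_11: α=0, u≡3; β=3, v≡3 (mod 11); (3|11)=+1, (3|11)=+1; sign (−1)^0·+1^3·+1^0 = +1.
Ram(1147, 4614973) = {23, 31}; no ℚ_23-point on the conic.

[23, 31]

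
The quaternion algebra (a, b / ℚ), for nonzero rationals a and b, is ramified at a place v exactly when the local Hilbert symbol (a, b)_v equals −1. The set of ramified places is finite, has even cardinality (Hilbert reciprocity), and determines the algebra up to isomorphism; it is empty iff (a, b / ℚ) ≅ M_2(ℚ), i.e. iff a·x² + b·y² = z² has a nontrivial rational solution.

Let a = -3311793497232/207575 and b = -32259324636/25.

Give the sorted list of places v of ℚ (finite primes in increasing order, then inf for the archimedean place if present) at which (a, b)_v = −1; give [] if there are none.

[23, 41, 43, inf]

(a, b) ≡ (-446039, -10879) mod (ℚ^×)²; places V = {2, 3, 5, 7, 11, 19, 23, 41, 43, ∞}.
(a,b)_11: α=5, u≡2; β=1, v≡1 (mod 11); (2|11)=-1, (1|11)=+1; sign (−1)^1·-1^1·+1^5 = +1.
(a,b)_41: α=1, u≡15; β=2, v≡6 (mod 41); (15|41)=-1, (6|41)=-1; sign (−1)^0·-1^2·-1^1 = -1.
(a,b)_2: α=4, β=2; u≡1, v≡1 (mod 8); ε(u)ε(v)=0·0, αω(v)=4·0, βω(u)=2·0; sum ≡ 0  ⇒  +1.
(a,b)_7: α=0, u≡1; β=2, v≡5 (mod 7); (1|7)=+1, (5|7)=-1; sign (−1)^0·+1^2·-1^0 = +1.
(a,b)_∞: sgn(-446039)=−, sgn(-10879)=−, so -1.
(a,b)_5: α=-2, u≡1; β=-2, v≡4 (mod 5); (1|5)=+1, (4|5)=+1; sign (−1)^0·+1^-2·+1^-2 = +1.
(a,b)_3: α=6, u≡1; β=2, v≡2 (mod 3); (1|3)=+1, (2|3)=-1; sign (−1)^0·+1^2·-1^6 = +1.
(a,b)_19: α=-2, u≡4; β=0, v≡2 (mod 19); (4|19)=+1, (2|19)=-1; sign (−1)^0·+1^0·-1^-2 = +1.
(a,b)_23: α=-1, u≡21; β=1, v≡22 (mod 23); (21|23)=-1, (22|23)=-1; sign (−1)^1·-1^1·-1^-1 = -1.
(a,b)_43: α=1, u≡19; β=1, v≡18 (mod 43); (19|43)=-1, (18|43)=-1; sign (−1)^1·-1^1·-1^1 = -1.
Ram(-446039, -10879) = {23, 41, 43, ∞}; no ℚ_23-point on the conic.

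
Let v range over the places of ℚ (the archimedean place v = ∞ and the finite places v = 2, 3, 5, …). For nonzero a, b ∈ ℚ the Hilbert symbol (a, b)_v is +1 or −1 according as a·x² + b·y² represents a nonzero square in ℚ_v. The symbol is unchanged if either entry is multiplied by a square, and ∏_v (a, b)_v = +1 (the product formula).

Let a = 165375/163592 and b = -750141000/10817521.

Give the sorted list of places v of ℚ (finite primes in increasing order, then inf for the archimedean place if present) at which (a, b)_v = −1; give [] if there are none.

Mod squares: a ≡ 30, b ≡ -210. Check v ∈ {∞, 2, 3, 5, 7, 11, 13, 23}.
v=∞: 30 > 0 and -210 < 0  ⇒  (a,b)_∞ = +1.
v=3: a=3^3·(≡1), b=3^7·(≡2) mod 3; (1|3)=+1, (2|3)=-1; (−1)^{3·7·1}·(+1)^7·(-1)^3 = +1.
v=23: a=23^0·(≡19), b=23^-2·(≡22) mod 23; (19|23)=-1, (22|23)=-1; (−1)^{0·-2·11}·(-1)^-2·(-1)^0 = +1.
v=7: a=7^2·(≡4), b=7^3·(≡3) mod 7; (4|7)=+1, (3|7)=-1; (−1)^{2·3·3}·(+1)^3·(-1)^2 = +1.
v=13: a=13^-2·(≡9), b=13^-2·(≡8) mod 13; (9|13)=+1, (8|13)=-1; (−1)^{-2·-2·6}·(+1)^-2·(-1)^-2 = +1.
v=2: v_2(a)=-3, v_2(b)=3; units ≡ 7, 7 (mod 8); ε·ε+αω+βω = 1·1+-3·0+3·0 ≡ 1  ⇒  (a,b)_2 = -1.
v=5: a=5^3·(≡4), b=5^3·(≡2) mod 5; (4|5)=+1, (2|5)=-1; (−1)^{3·3·2}·(+1)^3·(-1)^3 = -1.
v=11: a=11^-2·(≡10), b=11^-2·(≡10) mod 11; (10|11)=-1, (10|11)=-1; (−1)^{-2·-2·5}·(-1)^-2·(-1)^-2 = +1.
|Ram(30, -210)| = 2, even; anisotropic at {2, 5}.

[2, 5]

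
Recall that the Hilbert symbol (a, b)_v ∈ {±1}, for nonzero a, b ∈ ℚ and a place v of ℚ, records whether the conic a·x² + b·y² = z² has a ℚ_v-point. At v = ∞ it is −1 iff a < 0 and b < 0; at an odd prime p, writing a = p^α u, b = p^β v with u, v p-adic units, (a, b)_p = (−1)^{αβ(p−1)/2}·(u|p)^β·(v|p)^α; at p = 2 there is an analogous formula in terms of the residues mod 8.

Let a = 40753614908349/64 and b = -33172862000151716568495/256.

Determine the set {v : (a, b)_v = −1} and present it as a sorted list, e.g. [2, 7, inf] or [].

[3, 37]

(a, b) ≡ (629, -10695) mod (ℚ^×)²; places V = {2, 3, 5, 7, 11, 17, 23, 31, 37, ∞}.
(a,b)_23: α=2, u≡2; β=3, v≡18 (mod 23); (2|23)=+1, (18|23)=+1; sign (−1)^0·+1^3·+1^2 = +1.
(a,b)_∞: sgn(629)=+, sgn(-10695)=−, so +1.
(a,b)_7: α=2, u≡3; β=2, v≡2 (mod 7); (3|7)=-1, (2|7)=+1; sign (−1)^0·-1^2·+1^2 = +1.
(a,b)_11: α=0, u≡10; β=2, v≡7 (mod 11); (10|11)=-1, (7|11)=-1; sign (−1)^0·-1^2·-1^0 = +1.
(a,b)_3: α=2, u≡2; β=3, v≡2 (mod 3); (2|3)=-1, (2|3)=-1; sign (−1)^0·-1^3·-1^2 = -1.
(a,b)_37: α=1, u≡19; β=2, v≡13 (mod 37); (19|37)=-1, (13|37)=-1; sign (−1)^0·-1^2·-1^1 = -1.
(a,b)_5: α=0, u≡1; β=1, v≡1 (mod 5); (1|5)=+1, (1|5)=+1; sign (−1)^0·+1^1·+1^0 = +1.
(a,b)_17: α=3, u≡5; β=4, v≡2 (mod 17); (5|17)=-1, (2|17)=+1; sign (−1)^0·-1^4·+1^3 = +1.
(a,b)_31: α=2, u≡10; β=3, v≡22 (mod 31); (10|31)=+1, (22|31)=-1; sign (−1)^0·+1^3·-1^2 = +1.
(a,b)_2: α=-6, β=-8; u≡5, v≡1 (mod 8); ε(u)ε(v)=0·0, αω(v)=-6·0, βω(u)=-8·1; sum ≡ 0  ⇒  +1.
Ram(629, -10695) = {3, 37}; no ℚ_3-point on the conic.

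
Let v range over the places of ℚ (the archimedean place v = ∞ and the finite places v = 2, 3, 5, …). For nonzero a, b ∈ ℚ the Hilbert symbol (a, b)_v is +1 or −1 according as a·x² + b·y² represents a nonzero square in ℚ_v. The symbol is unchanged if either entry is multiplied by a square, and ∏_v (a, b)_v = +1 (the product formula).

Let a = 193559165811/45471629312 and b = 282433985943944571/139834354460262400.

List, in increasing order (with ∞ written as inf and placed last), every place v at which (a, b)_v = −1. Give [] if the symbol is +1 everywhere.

Mod squares: a ≡ 22, b ≡ 51. Check v ∈ {∞, 2, 3, 5, 11, 17, 19, 31}.
v=3: a=3^6·(≡1), b=3^9·(≡2) mod 3; (1|3)=+1, (2|3)=-1; (−1)^{6·9·1}·(+1)^9·(-1)^6 = +1.
v=11: a=11^1·(≡7), b=11^2·(≡2) mod 11; (7|11)=-1, (2|11)=-1; (−1)^{1·2·5}·(-1)^2·(-1)^1 = -1.
v=19: a=19^-2·(≡3), b=19^-2·(≡14) mod 19; (3|19)=-1, (14|19)=-1; (−1)^{-2·-2·9}·(-1)^-2·(-1)^-2 = +1.
v=2: v_2(a)=-17, v_2(b)=-24; units ≡ 3, 3 (mod 8); ε·ε+αω+βω = 1·1+-17·1+-24·1 ≡ 0  ⇒  (a,b)_2 = +1.
v=31: a=31^-2·(≡30), b=31^-4·(≡19) mod 31; (30|31)=-1, (19|31)=+1; (−1)^{-2·-4·15}·(-1)^-4·(+1)^-2 = +1.
v=17: a=17^6·(≡3), b=17^9·(≡12) mod 17; (3|17)=-1, (12|17)=-1; (−1)^{6·9·8}·(-1)^9·(-1)^6 = -1.
v=∞: 22 > 0 and 51 > 0  ⇒  (a,b)_∞ = +1.
v=5: a=5^0·(≡3), b=5^-2·(≡1) mod 5; (3|5)=-1, (1|5)=+1; (−1)^{0·-2·2}·(-1)^-2·(+1)^0 = +1.
|Ram(22, 51)| = 2, even; anisotropic at {11, 17}.

[11, 17]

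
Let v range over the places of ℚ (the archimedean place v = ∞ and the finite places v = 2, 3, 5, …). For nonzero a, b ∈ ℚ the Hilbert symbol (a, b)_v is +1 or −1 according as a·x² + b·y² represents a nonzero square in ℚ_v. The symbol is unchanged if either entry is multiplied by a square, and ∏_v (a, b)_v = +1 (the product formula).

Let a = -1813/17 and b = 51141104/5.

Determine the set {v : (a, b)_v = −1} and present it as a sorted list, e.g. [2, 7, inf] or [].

[2, 17, 37, 41]

(a, b) ≡ (-629, 326155) mod (ℚ^×)²; places V = {2, 5, 7, 17, 37, 41, 43, ∞}.
(a,b)_5: α=0, u≡1; β=-1, v≡4 (mod 5); (1|5)=+1, (4|5)=+1; sign (−1)^0·+1^-1·+1^0 = +1.
(a,b)_41: α=0, u≡26; β=1, v≡33 (mod 41); (26|41)=-1, (33|41)=+1; sign (−1)^0·-1^1·+1^0 = -1.
(a,b)_17: α=-1, u≡6; β=0, v≡11 (mod 17); (6|17)=-1, (11|17)=-1; sign (−1)^0·-1^0·-1^-1 = -1.
(a,b)_7: α=2, u≡4; β=2, v≡2 (mod 7); (4|7)=+1, (2|7)=+1; sign (−1)^0·+1^2·+1^2 = +1.
(a,b)_2: α=0, β=4; u≡3, v≡3 (mod 8); ε(u)ε(v)=1·1, αω(v)=0·1, βω(u)=4·1; sum ≡ 1  ⇒  -1.
(a,b)_∞: sgn(-629)=−, sgn(326155)=+, so +1.
(a,b)_37: α=1, u≡8; β=1, v≡4 (mod 37); (8|37)=-1, (4|37)=+1; sign (−1)^0·-1^1·+1^1 = -1.
(a,b)_43: α=0, u≡35; β=1, v≡24 (mod 43); (35|43)=+1, (24|43)=+1; sign (−1)^0·+1^1·+1^0 = +1.
|Ram(-629, 326155)| = 4, even; anisotropic at {2, 17, 37, 41}.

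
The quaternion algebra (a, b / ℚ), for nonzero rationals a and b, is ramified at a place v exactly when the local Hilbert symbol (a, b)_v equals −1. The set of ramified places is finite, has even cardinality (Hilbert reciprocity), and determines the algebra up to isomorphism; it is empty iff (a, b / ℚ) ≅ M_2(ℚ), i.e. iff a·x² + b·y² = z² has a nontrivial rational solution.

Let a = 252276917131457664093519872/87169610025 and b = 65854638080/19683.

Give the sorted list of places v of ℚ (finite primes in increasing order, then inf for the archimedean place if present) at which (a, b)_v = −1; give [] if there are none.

Mod squares: a ≡ 77, b ≡ 2310. Check v ∈ {∞, 2, 3, 5, 7, 11, 13, 17, 37}.
v=17: a=17^8·(≡4), b=17^4·(≡16) mod 17; (4|17)=+1, (16|17)=+1; (−1)^{8·4·8}·(+1)^4·(+1)^8 = +1.
v=11: a=11^3·(≡2), b=11^1·(≡9) mod 11; (2|11)=-1, (9|11)=+1; (−1)^{3·1·5}·(-1)^1·(+1)^3 = +1.
v=13: a=13^2·(≡1), b=13^0·(≡10) mod 13; (1|13)=+1, (10|13)=+1; (−1)^{2·0·6}·(+1)^0·(+1)^2 = +1.
v=7: a=7^1·(≡1), b=7^1·(≡2) mod 7; (1|7)=+1, (2|7)=+1; (−1)^{1·1·3}·(+1)^1·(+1)^1 = -1.
v=2: v_2(a)=24, v_2(b)=11; units ≡ 5, 3 (mod 8); ε·ε+αω+βω = 0·1+24·1+11·1 ≡ 1  ⇒  (a,b)_2 = -1.
v=5: a=5^-2·(≡2), b=5^1·(≡2) mod 5; (2|5)=-1, (2|5)=-1; (−1)^{-2·1·2}·(-1)^1·(-1)^-2 = -1.
v=3: a=3^-20·(≡2), b=3^-9·(≡2) mod 3; (2|3)=-1, (2|3)=-1; (−1)^{-20·-9·1}·(-1)^-9·(-1)^-20 = -1.
v=∞: 77 > 0 and 2310 > 0  ⇒  (a,b)_∞ = +1.
v=37: a=37^2·(≡36), b=37^0·(≡28) mod 37; (36|37)=+1, (28|37)=+1; (−1)^{2·0·18}·(+1)^0·(+1)^2 = +1.
|Ram(77, 2310)| = 4, even; anisotropic at {2, 3, 5, 7}.

[2, 3, 5, 7]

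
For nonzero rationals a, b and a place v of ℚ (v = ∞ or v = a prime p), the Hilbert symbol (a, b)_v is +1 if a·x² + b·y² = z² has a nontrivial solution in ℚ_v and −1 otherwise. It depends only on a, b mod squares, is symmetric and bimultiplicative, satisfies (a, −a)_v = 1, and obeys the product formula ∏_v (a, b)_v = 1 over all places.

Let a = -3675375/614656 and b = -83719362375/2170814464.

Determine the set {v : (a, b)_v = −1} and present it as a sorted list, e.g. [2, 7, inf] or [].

[3, 5, 11, inf]

(a, b) ≡ (-15, -55) mod (ℚ^×)²; places V = {2, 3, 5, 7, 11, 13, 17, ∞}.
(a,b)_2: α=-8, β=-18; u≡1, v≡1 (mod 8); ε(u)ε(v)=0·0, αω(v)=-8·0, βω(u)=-18·0; sum ≡ 0  ⇒  +1.
(a,b)_∞: sgn(-15)=−, sgn(-55)=−, so -1.
(a,b)_7: α=-4, u≡6; β=-2, v≡2 (mod 7); (6|7)=-1, (2|7)=+1; sign (−1)^0·-1^-2·+1^-4 = +1.
(a,b)_17: α=0, u≡2; β=4, v≡8 (mod 17); (2|17)=+1, (8|17)=+1; sign (−1)^0·+1^4·+1^0 = +1.
(a,b)_13: α=0, u≡8; β=-2, v≡9 (mod 13); (8|13)=-1, (9|13)=+1; sign (−1)^0·-1^-2·+1^0 = +1.
(a,b)_5: α=3, u≡2; β=3, v≡4 (mod 5); (2|5)=-1, (4|5)=+1; sign (−1)^0·-1^3·+1^3 = -1.
(a,b)_3: α=5, u≡1; β=6, v≡2 (mod 3); (1|3)=+1, (2|3)=-1; sign (−1)^0·+1^6·-1^5 = -1.
(a,b)_11: α=2, u≡2; β=1, v≡7 (mod 11); (2|11)=-1, (7|11)=-1; sign (−1)^0·-1^1·-1^2 = -1.
(-15, -55 / ℚ) ramifies at {3, 5, 11, ∞}: a division algebra.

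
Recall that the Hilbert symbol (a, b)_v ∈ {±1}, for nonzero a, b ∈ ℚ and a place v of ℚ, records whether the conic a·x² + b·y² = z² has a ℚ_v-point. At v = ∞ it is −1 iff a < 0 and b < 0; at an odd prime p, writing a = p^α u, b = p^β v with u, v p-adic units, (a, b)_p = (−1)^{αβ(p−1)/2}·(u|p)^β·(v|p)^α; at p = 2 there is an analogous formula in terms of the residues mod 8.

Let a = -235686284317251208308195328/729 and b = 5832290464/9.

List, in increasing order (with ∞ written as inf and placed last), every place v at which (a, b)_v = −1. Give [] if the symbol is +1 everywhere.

Mod squares: a ≡ -108262, b ≡ 5434. Check v ∈ {∞, 2, 3, 7, 11, 13, 19, 37}.
v=11: a=11^3·(≡1), b=11^1·(≡2) mod 11; (1|11)=+1, (2|11)=-1; (−1)^{3·1·5}·(+1)^1·(-1)^3 = +1.
v=7: a=7^5·(≡2), b=7^2·(≡1) mod 7; (2|7)=+1, (1|7)=+1; (−1)^{5·2·3}·(+1)^2·(+1)^5 = +1.
v=13: a=13^2·(≡6), b=13^1·(≡5) mod 13; (6|13)=-1, (5|13)=-1; (−1)^{2·1·6}·(-1)^1·(-1)^2 = -1.
v=2: v_2(a)=17, v_2(b)=5; units ≡ 5, 5 (mod 8); ε·ε+αω+βω = 0·0+17·1+5·1 ≡ 0  ⇒  (a,b)_2 = +1.
v=∞: -108262 < 0 and 5434 > 0  ⇒  (a,b)_∞ = +1.
v=3: a=3^-6·(≡2), b=3^-2·(≡1) mod 3; (2|3)=-1, (1|3)=+1; (−1)^{-6·-2·1}·(-1)^-2·(+1)^-6 = +1.
v=19: a=19^3·(≡12), b=19^1·(≡9) mod 19; (12|19)=-1, (9|19)=+1; (−1)^{3·1·9}·(-1)^1·(+1)^3 = +1.
v=37: a=37^5·(≡16), b=37^2·(≡29) mod 37; (16|37)=+1, (29|37)=-1; (−1)^{5·2·18}·(+1)^2·(-1)^5 = -1.
Ram(-108262, 5434) = {13, 37}; no ℚ_13-point on the conic.

[13, 37]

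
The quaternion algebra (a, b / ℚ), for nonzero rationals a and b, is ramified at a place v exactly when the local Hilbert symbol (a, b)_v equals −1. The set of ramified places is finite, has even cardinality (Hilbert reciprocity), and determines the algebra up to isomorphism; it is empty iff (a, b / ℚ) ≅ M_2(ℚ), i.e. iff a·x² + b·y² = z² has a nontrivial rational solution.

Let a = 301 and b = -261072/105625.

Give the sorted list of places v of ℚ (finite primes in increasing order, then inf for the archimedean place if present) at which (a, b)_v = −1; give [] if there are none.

(a, b) ≡ (301, -37) mod (ℚ^×)²; places V = {2, 3, 5, 7, 13, 37, 43, ∞}.
(a,b)_2: α=0, β=4; u≡5, v≡3 (mod 8); ε(u)ε(v)=0·1, αω(v)=0·1, βω(u)=4·1; sum ≡ 0  ⇒  +1.
(a,b)_37: α=0, u≡5; β=1, v≡10 (mod 37); (5|37)=-1, (10|37)=+1; sign (−1)^0·-1^1·+1^0 = -1.
(a,b)_13: α=0, u≡2; β=-2, v≡7 (mod 13); (2|13)=-1, (7|13)=-1; sign (−1)^0·-1^-2·-1^0 = +1.
(a,b)_3: α=0, u≡1; β=2, v≡2 (mod 3); (1|3)=+1, (2|3)=-1; sign (−1)^0·+1^2·-1^0 = +1.
(a,b)_7: α=1, u≡1; β=2, v≡3 (mod 7); (1|7)=+1, (3|7)=-1; sign (−1)^0·+1^2·-1^1 = -1.
(a,b)_∞: sgn(301)=+, sgn(-37)=−, so +1.
(a,b)_5: α=0, u≡1; β=-4, v≡2 (mod 5); (1|5)=+1, (2|5)=-1; sign (−1)^0·+1^-4·-1^0 = +1.
(a,b)_43: α=1, u≡7; β=0, v≡9 (mod 43); (7|43)=-1, (9|43)=+1; sign (−1)^0·-1^0·+1^1 = +1.
Ram(301, -37) = {7, 37}; no ℚ_7-point on the conic.

[7, 37]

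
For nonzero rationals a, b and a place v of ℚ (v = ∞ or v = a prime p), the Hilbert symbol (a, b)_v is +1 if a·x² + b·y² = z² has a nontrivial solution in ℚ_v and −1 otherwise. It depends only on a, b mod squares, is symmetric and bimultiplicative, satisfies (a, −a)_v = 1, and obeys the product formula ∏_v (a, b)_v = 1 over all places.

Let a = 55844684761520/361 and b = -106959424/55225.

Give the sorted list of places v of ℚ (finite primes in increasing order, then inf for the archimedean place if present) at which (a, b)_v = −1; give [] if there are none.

[2, 11, 17, 29]

Mod squares: a ≡ 1955, b ≡ -9889. Check v ∈ {∞, 2, 5, 11, 13, 17, 19, 23, 29, 31, 47}.
v=29: a=29^2·(≡21), b=29^1·(≡25) mod 29; (21|29)=-1, (25|29)=+1; (−1)^{2·1·14}·(-1)^1·(+1)^2 = -1.
v=2: v_2(a)=4, v_2(b)=6; units ≡ 3, 7 (mod 8); ε·ε+αω+βω = 1·1+4·0+6·1 ≡ 1  ⇒  (a,b)_2 = -1.
v=23: a=23^1·(≡18), b=23^0·(≡3) mod 23; (18|23)=+1, (3|23)=+1; (−1)^{1·0·11}·(+1)^0·(+1)^1 = +1.
v=5: a=5^1·(≡4), b=5^-2·(≡4) mod 5; (4|5)=+1, (4|5)=+1; (−1)^{1·-2·2}·(+1)^-2·(+1)^1 = +1.
v=17: a=17^1·(≡13), b=17^0·(≡6) mod 17; (13|17)=+1, (6|17)=-1; (−1)^{1·0·8}·(+1)^0·(-1)^1 = -1.
v=19: a=19^-2·(≡16), b=19^0·(≡8) mod 19; (16|19)=+1, (8|19)=-1; (−1)^{-2·0·9}·(+1)^0·(-1)^-2 = +1.
v=13: a=13^0·(≡7), b=13^2·(≡9) mod 13; (7|13)=-1, (9|13)=+1; (−1)^{0·2·6}·(-1)^2·(+1)^0 = +1.
v=11: a=11^0·(≡8), b=11^1·(≡4) mod 11; (8|11)=-1, (4|11)=+1; (−1)^{0·1·5}·(-1)^1·(+1)^0 = -1.
v=47: a=47^2·(≡34), b=47^-2·(≡18) mod 47; (34|47)=+1, (18|47)=+1; (−1)^{2·-2·23}·(+1)^-2·(+1)^2 = +1.
v=31: a=31^2·(≡14), b=31^1·(≡13) mod 31; (14|31)=+1, (13|31)=-1; (−1)^{2·1·15}·(+1)^1·(-1)^2 = +1.
v=∞: 1955 > 0 and -9889 < 0  ⇒  (a,b)_∞ = +1.
(1955, -9889 / ℚ) ramifies at {2, 11, 17, 29}: a division algebra.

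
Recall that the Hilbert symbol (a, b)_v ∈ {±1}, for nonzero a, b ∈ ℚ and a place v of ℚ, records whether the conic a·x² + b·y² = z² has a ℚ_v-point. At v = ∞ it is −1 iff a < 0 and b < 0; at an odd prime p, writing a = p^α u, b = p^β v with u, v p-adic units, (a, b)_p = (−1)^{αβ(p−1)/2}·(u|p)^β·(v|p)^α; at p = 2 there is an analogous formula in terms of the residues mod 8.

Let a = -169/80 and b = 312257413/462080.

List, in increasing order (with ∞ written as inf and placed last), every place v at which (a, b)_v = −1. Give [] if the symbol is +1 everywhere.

[5, 13]

(a, b) ≡ (-5, 65) mod (ℚ^×)²; places V = {2, 5, 13, 19, 29, ∞}.
(a,b)_19: α=0, u≡10; β=-2, v≡10 (mod 19); (10|19)=-1, (10|19)=-1; sign (−1)^0·-1^-2·-1^0 = +1.
(a,b)_∞: sgn(-5)=−, sgn(65)=+, so +1.
(a,b)_13: α=2, u≡6; β=5, v≡6 (mod 13); (6|13)=-1, (6|13)=-1; sign (−1)^0·-1^5·-1^2 = -1.
(a,b)_5: α=-1, u≡1; β=-1, v≡3 (mod 5); (1|5)=+1, (3|5)=-1; sign (−1)^0·+1^-1·-1^-1 = -1.
(a,b)_29: α=0, u≡20; β=2, v≡28 (mod 29); (20|29)=+1, (28|29)=+1; sign (−1)^0·+1^2·+1^0 = +1.
(a,b)_2: α=-4, β=-8; u≡3, v≡1 (mod 8); ε(u)ε(v)=1·0, αω(v)=-4·0, βω(u)=-8·1; sum ≡ 0  ⇒  +1.
(-5, 65 / ℚ) ramifies at {5, 13}: a division algebra.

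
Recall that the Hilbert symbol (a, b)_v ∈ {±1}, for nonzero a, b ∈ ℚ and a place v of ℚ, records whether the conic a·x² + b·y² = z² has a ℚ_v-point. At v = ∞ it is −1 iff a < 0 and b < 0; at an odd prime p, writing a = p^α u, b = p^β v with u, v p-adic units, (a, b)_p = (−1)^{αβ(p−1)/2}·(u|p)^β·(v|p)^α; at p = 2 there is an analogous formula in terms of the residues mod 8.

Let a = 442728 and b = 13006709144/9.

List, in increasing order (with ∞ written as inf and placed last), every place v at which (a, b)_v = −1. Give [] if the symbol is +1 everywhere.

[13, 43]

Mod squares: a ≡ 12298, b ≡ 86. Check v ∈ {∞, 2, 3, 11, 13, 43}.
v=∞: 12298 > 0 and 86 > 0  ⇒  (a,b)_∞ = +1.
v=43: a=43^1·(≡19), b=43^3·(≡7) mod 43; (19|43)=-1, (7|43)=-1; (−1)^{1·3·21}·(-1)^3·(-1)^1 = -1.
v=11: a=11^1·(≡10), b=11^2·(≡5) mod 11; (10|11)=-1, (5|11)=+1; (−1)^{1·2·5}·(-1)^2·(+1)^1 = +1.
v=2: v_2(a)=3, v_2(b)=3; units ≡ 5, 3 (mod 8); ε·ε+αω+βω = 0·1+3·1+3·1 ≡ 0  ⇒  (a,b)_2 = +1.
v=13: a=13^1·(≡9), b=13^2·(≡8) mod 13; (9|13)=+1, (8|13)=-1; (−1)^{1·2·6}·(+1)^2·(-1)^1 = -1.
v=3: a=3^2·(≡1), b=3^-2·(≡2) mod 3; (1|3)=+1, (2|3)=-1; (−1)^{2·-2·1}·(+1)^-2·(-1)^2 = +1.
Ram(12298, 86) = {13, 43}; no ℚ_13-point on the conic.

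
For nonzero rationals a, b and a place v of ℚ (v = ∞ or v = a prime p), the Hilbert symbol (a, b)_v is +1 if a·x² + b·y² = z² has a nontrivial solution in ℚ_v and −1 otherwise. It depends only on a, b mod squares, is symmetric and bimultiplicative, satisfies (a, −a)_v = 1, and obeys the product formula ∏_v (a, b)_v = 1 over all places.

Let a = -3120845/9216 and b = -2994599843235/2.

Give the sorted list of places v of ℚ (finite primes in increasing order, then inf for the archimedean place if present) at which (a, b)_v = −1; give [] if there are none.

[2, 13, 19, inf]

Mod squares: a ≡ -8645, b ≡ -1385670. Check v ∈ {∞, 2, 3, 5, 7, 11, 13, 17, 19}.
v=17: a=17^0·(≡16), b=17^1·(≡10) mod 17; (16|17)=+1, (10|17)=-1; (−1)^{0·1·8}·(+1)^1·(-1)^0 = +1.
v=11: a=11^0·(≡1), b=11^3·(≡2) mod 11; (1|11)=+1, (2|11)=-1; (−1)^{0·3·5}·(+1)^3·(-1)^0 = +1.
v=3: a=3^-2·(≡1), b=3^7·(≡2) mod 3; (1|3)=+1, (2|3)=-1; (−1)^{-2·7·1}·(+1)^7·(-1)^-2 = +1.
v=19: a=19^3·(≡1), b=19^1·(≡5) mod 19; (1|19)=+1, (5|19)=+1; (−1)^{3·1·9}·(+1)^1·(+1)^3 = -1.
v=∞: -8645 < 0 and -1385670 < 0  ⇒  (a,b)_∞ = -1.
v=7: a=7^1·(≡4), b=7^2·(≡4) mod 7; (4|7)=+1, (4|7)=+1; (−1)^{1·2·3}·(+1)^2·(+1)^1 = +1.
v=5: a=5^1·(≡1), b=5^1·(≡4) mod 5; (1|5)=+1, (4|5)=+1; (−1)^{1·1·2}·(+1)^1·(+1)^1 = +1.
v=13: a=13^1·(≡7), b=13^1·(≡9) mod 13; (7|13)=-1, (9|13)=+1; (−1)^{1·1·6}·(-1)^1·(+1)^1 = -1.
v=2: v_2(a)=-10, v_2(b)=-1; units ≡ 3, 5 (mod 8); ε·ε+αω+βω = 1·0+-10·1+-1·1 ≡ 1  ⇒  (a,b)_2 = -1.
Ram(-8645, -1385670) = {2, 13, 19, ∞}; no ℚ_2-point on the conic.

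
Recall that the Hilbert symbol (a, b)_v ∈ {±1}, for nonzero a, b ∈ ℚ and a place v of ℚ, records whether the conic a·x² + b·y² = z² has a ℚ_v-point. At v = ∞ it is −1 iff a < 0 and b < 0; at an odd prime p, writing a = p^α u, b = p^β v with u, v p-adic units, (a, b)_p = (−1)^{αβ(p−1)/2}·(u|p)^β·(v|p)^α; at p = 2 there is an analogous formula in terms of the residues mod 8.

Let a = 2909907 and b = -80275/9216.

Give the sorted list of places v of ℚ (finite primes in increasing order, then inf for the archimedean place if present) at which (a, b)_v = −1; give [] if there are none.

[13, 19]

(a, b) ≡ (323323, -19) mod (ℚ^×)²; places V = {2, 3, 5, 7, 11, 13, 17, 19, ∞}.
(a,b)_2: α=0, β=-10; u≡3, v≡5 (mod 8); ε(u)ε(v)=1·0, αω(v)=0·1, βω(u)=-10·1; sum ≡ 0  ⇒  +1.
(a,b)_17: α=1, u≡15; β=0, v≡8 (mod 17); (15|17)=+1, (8|17)=+1; sign (−1)^0·+1^0·+1^1 = +1.
(a,b)_19: α=1, u≡13; β=1, v≡12 (mod 19); (13|19)=-1, (12|19)=-1; sign (−1)^1·-1^1·-1^1 = -1.
(a,b)_5: α=0, u≡2; β=2, v≡4 (mod 5); (2|5)=-1, (4|5)=+1; sign (−1)^0·-1^2·+1^0 = +1.
(a,b)_∞: sgn(323323)=+, sgn(-19)=−, so +1.
(a,b)_13: α=1, u≡5; β=2, v≡7 (mod 13); (5|13)=-1, (7|13)=-1; sign (−1)^0·-1^2·-1^1 = -1.
(a,b)_11: α=1, u≡9; β=0, v≡4 (mod 11); (9|11)=+1, (4|11)=+1; sign (−1)^0·+1^0·+1^1 = +1.
(a,b)_3: α=2, u≡1; β=-2, v≡2 (mod 3); (1|3)=+1, (2|3)=-1; sign (−1)^0·+1^-2·-1^2 = +1.
(a,b)_7: α=1, u≡6; β=0, v≡2 (mod 7); (6|7)=-1, (2|7)=+1; sign (−1)^0·-1^0·+1^1 = +1.
|Ram(323323, -19)| = 2, even; anisotropic at {13, 19}.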